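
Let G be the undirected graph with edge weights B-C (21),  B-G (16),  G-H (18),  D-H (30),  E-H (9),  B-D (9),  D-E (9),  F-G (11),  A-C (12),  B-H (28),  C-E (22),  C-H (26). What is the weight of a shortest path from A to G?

A few of the A→G routes:
A -> C -> B -> D -> E -> H -> G: 12 + 21 + 9 + 9 + 9 + 18 = 78
A -> C -> E -> H -> G: 12 + 22 + 9 + 18 = 61
A -> C -> E -> D -> B -> G: 12 + 22 + 9 + 9 + 16 = 68
A -> C -> H -> G: 12 + 26 + 18 = 56
A -> C -> B -> G: 12 + 21 + 16 = 49
The minimum is 49.

49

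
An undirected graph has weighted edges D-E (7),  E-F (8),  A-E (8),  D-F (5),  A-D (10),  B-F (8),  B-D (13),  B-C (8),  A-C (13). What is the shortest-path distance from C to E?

Checking several routes:
C -> B -> F -> E: 8 + 8 + 8 = 24
C -> B -> D -> E: 8 + 13 + 7 = 28
C -> B -> F -> D -> E: 8 + 8 + 5 + 7 = 28
C -> A -> E: 13 + 8 = 21
Best route has total 21.

21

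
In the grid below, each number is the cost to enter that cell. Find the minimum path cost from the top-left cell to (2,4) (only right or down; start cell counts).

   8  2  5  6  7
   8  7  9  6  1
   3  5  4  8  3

31

Best path: (0,0) → (0,1) → (0,2) → (0,3) → (1,3) → (1,4) → (2,4)
Cost: 8 + 2 + 5 + 6 + 6 + 1 + 3 = 31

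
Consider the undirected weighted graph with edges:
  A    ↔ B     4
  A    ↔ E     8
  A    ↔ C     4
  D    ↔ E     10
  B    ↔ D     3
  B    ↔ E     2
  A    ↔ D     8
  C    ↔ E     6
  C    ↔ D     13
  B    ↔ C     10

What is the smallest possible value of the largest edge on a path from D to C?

4

Checking several routes:
D → A → C: max(8, 4) = 8
D → B → E → A → C: max(3, 2, 8, 4) = 8
D → B → E → C: max(3, 2, 6) = 6
D → B → A → C: max(3, 4, 4) = 4
D → B → A → E → C: max(3, 4, 8, 6) = 8
D → A → E → C: max(8, 8, 6) = 8
Best route has worst link 4.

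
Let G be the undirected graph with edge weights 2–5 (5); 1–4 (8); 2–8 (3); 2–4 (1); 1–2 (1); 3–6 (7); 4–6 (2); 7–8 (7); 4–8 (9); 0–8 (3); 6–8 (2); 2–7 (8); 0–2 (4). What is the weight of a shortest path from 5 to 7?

13

Comparing a few candidate routes:
5 - 2 - 4 - 6 - 8 - 7: 5 + 1 + 2 + 2 + 7 = 17
5 - 2 - 7: 5 + 8 = 13
5 - 2 - 8 - 7: 5 + 3 + 7 = 15
5 - 2 - 4 - 8 - 7: 5 + 1 + 9 + 7 = 22
5 - 2 - 0 - 8 - 7: 5 + 4 + 3 + 7 = 19
The minimum is 13.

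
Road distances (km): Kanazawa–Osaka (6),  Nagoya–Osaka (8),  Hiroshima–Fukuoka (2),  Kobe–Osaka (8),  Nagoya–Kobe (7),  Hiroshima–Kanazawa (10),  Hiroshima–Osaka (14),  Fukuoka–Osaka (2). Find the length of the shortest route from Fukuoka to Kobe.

10

Routes from Fukuoka to Kobe:
Fukuoka → Hiroshima → Kanazawa → Osaka → Kobe: 2 + 10 + 6 + 8 = 26
Fukuoka → Hiroshima → Osaka → Nagoya → Kobe: 2 + 14 + 8 + 7 = 31
Fukuoka → Osaka → Nagoya → Kobe: 2 + 8 + 7 = 17
Fukuoka → Hiroshima → Osaka → Kobe: 2 + 14 + 8 = 24
Fukuoka → Osaka → Kobe: 2 + 8 = 10
Fukuoka → Hiroshima → Kanazawa → Osaka → Nagoya → Kobe: 2 + 10 + 6 + 8 + 7 = 33
The minimum is 10 km.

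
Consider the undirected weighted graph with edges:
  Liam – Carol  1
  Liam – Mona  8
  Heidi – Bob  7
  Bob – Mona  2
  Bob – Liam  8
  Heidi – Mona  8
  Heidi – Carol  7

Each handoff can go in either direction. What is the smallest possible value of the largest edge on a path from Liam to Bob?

Checking several routes:
Liam→Mona→Heidi→Bob: max(8, 8, 7) = 8
Liam→Carol→Heidi→Mona→Bob: max(1, 7, 8, 2) = 8
Liam→Carol→Heidi→Bob: max(1, 7, 7) = 7
Liam→Bob: max(8) = 8
Smallest bottleneck: 7.

7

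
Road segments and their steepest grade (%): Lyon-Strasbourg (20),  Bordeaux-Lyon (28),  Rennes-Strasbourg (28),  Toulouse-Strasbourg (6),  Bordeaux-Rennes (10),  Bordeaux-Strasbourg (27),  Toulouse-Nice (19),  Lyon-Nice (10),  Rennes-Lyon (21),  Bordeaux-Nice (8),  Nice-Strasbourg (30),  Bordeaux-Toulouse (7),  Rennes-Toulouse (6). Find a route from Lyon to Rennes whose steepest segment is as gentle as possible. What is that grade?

10

Checking several routes:
Lyon → Nice → Toulouse → Rennes: max(10, 19, 6) = 19
Lyon → Nice → Bordeaux → Rennes: max(10, 8, 10) = 10
Lyon → Nice → Bordeaux → Toulouse → Rennes: max(10, 8, 7, 6) = 10
Lyon → Strasbourg → Toulouse → Bordeaux → Rennes: max(20, 6, 7, 10) = 20
Lyon → Nice → Toulouse → Bordeaux → Rennes: max(10, 19, 7, 10) = 19
Smallest bottleneck: 10%.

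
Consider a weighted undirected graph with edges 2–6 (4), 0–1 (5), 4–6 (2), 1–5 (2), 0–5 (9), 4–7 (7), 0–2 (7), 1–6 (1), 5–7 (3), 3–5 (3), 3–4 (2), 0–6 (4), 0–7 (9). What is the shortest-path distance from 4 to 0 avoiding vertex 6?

A few of the 4→0 routes:
4→3→5→7→0: 2 + 3 + 3 + 9 = 17
4→3→5→1→0: 2 + 3 + 2 + 5 = 12
4→3→5→0: 2 + 3 + 9 = 14
4→7→0: 7 + 9 = 16
4→7→5→1→0: 7 + 3 + 2 + 5 = 17
Shortest: 12.

12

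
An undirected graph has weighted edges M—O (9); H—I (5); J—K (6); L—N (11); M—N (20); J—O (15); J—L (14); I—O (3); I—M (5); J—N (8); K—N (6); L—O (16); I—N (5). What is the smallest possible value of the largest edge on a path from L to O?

Checking several routes:
L -> N -> I -> O: max(11, 5, 3) = 11
L -> J -> N -> I -> M -> O: max(14, 8, 5, 5, 9) = 14
L -> J -> N -> I -> O: max(14, 8, 5, 3) = 14
L -> J -> K -> N -> I -> M -> O: max(14, 6, 6, 5, 5, 9) = 14
L -> J -> K -> N -> I -> O: max(14, 6, 6, 5, 3) = 14
L -> N -> I -> M -> O: max(11, 5, 5, 9) = 11
The minimum achievable maximum is 11.

11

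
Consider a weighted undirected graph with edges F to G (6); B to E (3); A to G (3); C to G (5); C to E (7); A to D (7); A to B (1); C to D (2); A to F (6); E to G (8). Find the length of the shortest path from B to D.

Some routes from B to D:
B→A→D: 1 + 7 = 8
B→E→C→D: 3 + 7 + 2 = 12
B→A→G→C→D: 1 + 3 + 5 + 2 = 11
B→A→F→G→C→D: 1 + 6 + 6 + 5 + 2 = 20
B→E→G→C→D: 3 + 8 + 5 + 2 = 18
The minimum is 8.

8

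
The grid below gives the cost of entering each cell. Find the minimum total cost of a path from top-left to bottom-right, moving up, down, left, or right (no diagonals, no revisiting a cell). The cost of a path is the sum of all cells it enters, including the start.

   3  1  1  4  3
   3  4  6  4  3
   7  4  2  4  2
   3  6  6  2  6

23

Best path: [0,0]→[0,1]→[0,2]→[0,3]→[0,4]→[1,4]→[2,4]→[3,4]
Cost: 3 + 1 + 1 + 4 + 3 + 3 + 2 + 6 = 23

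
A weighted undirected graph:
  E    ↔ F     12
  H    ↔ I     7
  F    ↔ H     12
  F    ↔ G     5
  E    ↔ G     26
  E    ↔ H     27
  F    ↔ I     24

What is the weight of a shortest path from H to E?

24

Paths from H to E:
H-E: 27
H-I-F-G-E: 7 + 24 + 5 + 26 = 62
H-F-E: 12 + 12 = 24
H-F-G-E: 12 + 5 + 26 = 43
H-I-F-E: 7 + 24 + 12 = 43
The minimum is 24.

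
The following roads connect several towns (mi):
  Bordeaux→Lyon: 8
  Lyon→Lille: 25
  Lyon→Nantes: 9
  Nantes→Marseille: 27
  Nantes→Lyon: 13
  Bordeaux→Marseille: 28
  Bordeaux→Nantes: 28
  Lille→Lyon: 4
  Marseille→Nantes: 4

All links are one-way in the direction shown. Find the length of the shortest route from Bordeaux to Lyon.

Paths from Bordeaux to Lyon:
Bordeaux - Lyon: 8
Bordeaux - Marseille - Nantes - Lyon: 28 + 4 + 13 = 45
Bordeaux - Nantes - Lyon: 28 + 13 = 41
The minimum is 8 mi.

8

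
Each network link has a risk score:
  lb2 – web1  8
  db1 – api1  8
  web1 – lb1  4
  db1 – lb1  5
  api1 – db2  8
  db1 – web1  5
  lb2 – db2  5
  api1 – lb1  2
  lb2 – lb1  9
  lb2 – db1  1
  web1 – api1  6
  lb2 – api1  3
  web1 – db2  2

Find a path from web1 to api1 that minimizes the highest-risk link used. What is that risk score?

4

Checking several routes:
web1→db2→lb2→db1→lb1→api1: max(2, 5, 1, 5, 2) = 5
web1→db1→lb2→api1: max(5, 1, 3) = 5
web1→lb1→api1: max(4, 2) = 4
web1→db2→lb2→api1: max(2, 5, 3) = 5
web1→db1→lb1→api1: max(5, 5, 2) = 5
Best route has worst link 4.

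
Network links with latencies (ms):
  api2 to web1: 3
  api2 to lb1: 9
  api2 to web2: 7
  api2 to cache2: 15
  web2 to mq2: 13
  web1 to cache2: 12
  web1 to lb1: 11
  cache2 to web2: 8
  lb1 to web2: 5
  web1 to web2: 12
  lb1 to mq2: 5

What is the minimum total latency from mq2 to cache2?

Checking several routes:
mq2 -> web2 -> cache2: 13 + 8 = 21
mq2 -> lb1 -> web2 -> cache2: 5 + 5 + 8 = 18
mq2 -> lb1 -> web1 -> cache2: 5 + 11 + 12 = 28
The minimum is 18 ms.

18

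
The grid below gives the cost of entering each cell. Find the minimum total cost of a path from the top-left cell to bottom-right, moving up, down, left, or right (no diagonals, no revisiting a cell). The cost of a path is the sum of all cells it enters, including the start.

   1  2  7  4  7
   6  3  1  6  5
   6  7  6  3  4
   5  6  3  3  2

Path [0,0] [0,1] [1,1] [1,2] [1,3] [2,3] [3,3] [3,4]: 1 + 2 + 3 + 1 + 6 + 3 + 3 + 2 = 21.

21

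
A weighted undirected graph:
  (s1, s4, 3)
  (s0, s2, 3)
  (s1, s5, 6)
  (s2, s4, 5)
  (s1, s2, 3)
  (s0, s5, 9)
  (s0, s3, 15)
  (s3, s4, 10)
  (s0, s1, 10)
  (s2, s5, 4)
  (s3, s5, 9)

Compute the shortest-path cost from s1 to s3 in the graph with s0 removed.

13

Checking several routes:
s1 -> s4 -> s2 -> s5 -> s3: 3 + 5 + 4 + 9 = 21
s1 -> s4 -> s3: 3 + 10 = 13
s1 -> s2 -> s5 -> s3: 3 + 4 + 9 = 16
s1 -> s2 -> s4 -> s3: 3 + 5 + 10 = 18
s1 -> s5 -> s3: 6 + 9 = 15
Best route has total 13.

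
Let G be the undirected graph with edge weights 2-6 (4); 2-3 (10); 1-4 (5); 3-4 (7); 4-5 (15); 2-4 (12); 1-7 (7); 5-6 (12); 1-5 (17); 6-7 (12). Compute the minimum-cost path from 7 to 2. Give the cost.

Some routes from 7 to 2:
7→1→4→2: 7 + 5 + 12 = 24
7→1→4→3→2: 7 + 5 + 7 + 10 = 29
7→6→2: 12 + 4 = 16
Best route has total 16.

16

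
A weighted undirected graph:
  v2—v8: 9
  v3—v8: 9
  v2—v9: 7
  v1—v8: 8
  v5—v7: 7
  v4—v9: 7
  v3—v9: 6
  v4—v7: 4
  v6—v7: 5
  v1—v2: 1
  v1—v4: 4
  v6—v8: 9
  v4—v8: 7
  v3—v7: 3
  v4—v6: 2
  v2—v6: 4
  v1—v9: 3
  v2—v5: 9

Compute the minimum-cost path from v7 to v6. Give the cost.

5

A few of the v7→v6 routes:
v7→v3→v9→v1→v4→v6: 3 + 6 + 3 + 4 + 2 = 18
v7→v3→v9→v1→v2→v6: 3 + 6 + 3 + 1 + 4 = 17
v7→v4→v1→v2→v6: 4 + 4 + 1 + 4 = 13
v7→v6: 5
v7→v4→v6: 4 + 2 = 6
Best route has total 5.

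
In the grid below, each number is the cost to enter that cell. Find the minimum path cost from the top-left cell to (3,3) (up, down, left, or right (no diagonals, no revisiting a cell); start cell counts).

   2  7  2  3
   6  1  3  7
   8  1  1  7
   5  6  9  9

Best path: [0,0] -> [1,0] -> [1,1] -> [2,1] -> [2,2] -> [2,3] -> [3,3]
Cost: 2 + 6 + 1 + 1 + 1 + 7 + 9 = 27

27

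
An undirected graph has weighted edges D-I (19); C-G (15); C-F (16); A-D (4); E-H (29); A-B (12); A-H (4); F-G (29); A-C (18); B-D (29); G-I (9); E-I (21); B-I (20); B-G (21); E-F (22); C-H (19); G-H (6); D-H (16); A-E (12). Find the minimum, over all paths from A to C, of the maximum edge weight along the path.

Comparing a few candidate routes:
A→H→C: max(4, 19) = 19
A→H→G→C: max(4, 6, 15) = 15
A→D→H→G→C: max(4, 16, 6, 15) = 16
A→H→D→I→G→C: max(4, 16, 19, 9, 15) = 19
A→C: max(18) = 18
Smallest bottleneck: 15.

15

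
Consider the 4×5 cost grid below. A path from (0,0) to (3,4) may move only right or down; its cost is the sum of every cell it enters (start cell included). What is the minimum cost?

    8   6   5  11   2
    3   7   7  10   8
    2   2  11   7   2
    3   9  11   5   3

38

Path [0,0] [1,0] [2,0] [2,1] [2,2] [2,3] [2,4] [3,4]: 8 + 3 + 2 + 2 + 11 + 7 + 2 + 3 = 38.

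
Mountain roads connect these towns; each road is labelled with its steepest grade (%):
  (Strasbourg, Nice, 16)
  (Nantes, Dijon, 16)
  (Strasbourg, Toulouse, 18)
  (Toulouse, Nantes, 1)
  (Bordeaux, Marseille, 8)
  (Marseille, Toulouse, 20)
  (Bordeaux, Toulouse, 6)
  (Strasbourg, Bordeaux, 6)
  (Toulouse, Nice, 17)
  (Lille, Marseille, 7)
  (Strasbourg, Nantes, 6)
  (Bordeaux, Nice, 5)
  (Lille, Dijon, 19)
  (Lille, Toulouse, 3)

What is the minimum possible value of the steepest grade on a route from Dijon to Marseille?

A few of the Dijon→Marseille routes:
Dijon→Nantes→Strasbourg→Nice→Bordeaux→Marseille: max(16, 6, 16, 5, 8) = 16
Dijon→Nantes→Strasbourg→Nice→Bordeaux→Toulouse→Lille→Marseille: max(16, 6, 16, 5, 6, 3, 7) = 16
Dijon→Nantes→Strasbourg→Bordeaux→Toulouse→Lille→Marseille: max(16, 6, 6, 6, 3, 7) = 16
Smallest bottleneck: 16%.

16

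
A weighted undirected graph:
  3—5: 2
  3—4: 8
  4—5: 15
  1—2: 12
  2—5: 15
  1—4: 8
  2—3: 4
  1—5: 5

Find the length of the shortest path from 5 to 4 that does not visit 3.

13

Routes from 5 to 4 avoiding 3:
5-1-4: 5 + 8 = 13
5-2-1-4: 15 + 12 + 8 = 35
5-4: 15
Best route has total 13.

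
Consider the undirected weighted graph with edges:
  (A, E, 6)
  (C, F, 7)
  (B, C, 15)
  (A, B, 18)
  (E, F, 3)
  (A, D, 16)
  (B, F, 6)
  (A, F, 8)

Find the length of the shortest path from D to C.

31

Comparing a few candidate routes:
D-A-F-B-C: 16 + 8 + 6 + 15 = 45
D-A-F-C: 16 + 8 + 7 = 31
D-A-E-F-B-C: 16 + 6 + 3 + 6 + 15 = 46
D-A-E-F-C: 16 + 6 + 3 + 7 = 32
Shortest: 31.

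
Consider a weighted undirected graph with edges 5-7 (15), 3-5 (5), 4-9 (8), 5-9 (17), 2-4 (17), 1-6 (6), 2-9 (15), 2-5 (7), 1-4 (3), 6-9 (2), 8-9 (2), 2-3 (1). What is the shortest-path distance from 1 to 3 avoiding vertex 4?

Candidate routes:
1→6→9→5→2→3: 6 + 2 + 17 + 7 + 1 = 33
1→6→9→2→3: 6 + 2 + 15 + 1 = 24
1→6→9→5→3: 6 + 2 + 17 + 5 = 30
1→6→9→2→5→3: 6 + 2 + 15 + 7 + 5 = 35
Shortest: 24.

24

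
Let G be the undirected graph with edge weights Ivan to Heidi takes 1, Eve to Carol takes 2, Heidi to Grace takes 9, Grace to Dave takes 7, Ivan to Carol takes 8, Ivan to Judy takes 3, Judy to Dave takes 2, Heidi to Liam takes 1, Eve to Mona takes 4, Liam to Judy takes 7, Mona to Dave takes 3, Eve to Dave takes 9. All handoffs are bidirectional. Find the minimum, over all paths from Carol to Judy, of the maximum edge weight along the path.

Checking several routes:
Carol -> Eve -> Mona -> Dave -> Judy: max(2, 4, 3, 2) = 4
Carol -> Ivan -> Heidi -> Liam -> Judy: max(8, 1, 1, 7) = 8
Carol -> Eve -> Mona -> Dave -> Grace -> Heidi -> Liam -> Judy: max(2, 4, 3, 7, 9, 1, 7) = 9
Carol -> Ivan -> Judy: max(8, 3) = 8
Smallest bottleneck: 4.

4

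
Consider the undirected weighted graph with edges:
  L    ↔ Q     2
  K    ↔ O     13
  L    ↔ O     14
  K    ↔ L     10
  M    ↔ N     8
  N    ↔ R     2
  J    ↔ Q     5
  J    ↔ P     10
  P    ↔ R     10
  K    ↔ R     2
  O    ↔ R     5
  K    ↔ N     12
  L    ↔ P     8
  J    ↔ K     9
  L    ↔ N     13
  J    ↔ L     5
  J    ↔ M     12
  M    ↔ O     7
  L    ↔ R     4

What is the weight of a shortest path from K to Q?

8

A few of the K→Q routes:
K -> R -> L -> J -> Q: 2 + 4 + 5 + 5 = 16
K -> J -> L -> Q: 9 + 5 + 2 = 16
K -> L -> Q: 10 + 2 = 12
K -> J -> Q: 9 + 5 = 14
K -> R -> L -> Q: 2 + 4 + 2 = 8
Best route has total 8.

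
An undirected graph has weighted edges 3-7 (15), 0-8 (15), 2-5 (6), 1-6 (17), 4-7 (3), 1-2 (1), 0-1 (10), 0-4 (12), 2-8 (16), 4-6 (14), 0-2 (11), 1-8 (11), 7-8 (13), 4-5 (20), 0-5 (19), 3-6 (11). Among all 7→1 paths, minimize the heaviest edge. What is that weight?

Checking several routes:
7 - 4 - 0 - 2 - 1: max(3, 12, 11, 1) = 12
7 - 4 - 0 - 1: max(3, 12, 10) = 12
7 - 8 - 1: max(13, 11) = 13
Smallest bottleneck: 12.

12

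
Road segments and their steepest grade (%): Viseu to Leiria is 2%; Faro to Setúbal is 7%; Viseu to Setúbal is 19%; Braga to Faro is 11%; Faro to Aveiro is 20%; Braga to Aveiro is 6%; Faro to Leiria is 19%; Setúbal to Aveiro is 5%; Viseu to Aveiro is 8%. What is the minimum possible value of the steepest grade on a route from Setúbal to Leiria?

Checking several routes:
Setúbal→Faro→Braga→Aveiro→Viseu→Leiria: max(7, 11, 6, 8, 2) = 11
Setúbal→Viseu→Aveiro→Braga→Faro→Leiria: max(19, 8, 6, 11, 19) = 19
Setúbal→Faro→Leiria: max(7, 19) = 19
Setúbal→Aveiro→Braga→Faro→Leiria: max(5, 6, 11, 19) = 19
Setúbal→Viseu→Leiria: max(19, 2) = 19
Setúbal→Aveiro→Viseu→Leiria: max(5, 8, 2) = 8
Smallest bottleneck: 8%.

8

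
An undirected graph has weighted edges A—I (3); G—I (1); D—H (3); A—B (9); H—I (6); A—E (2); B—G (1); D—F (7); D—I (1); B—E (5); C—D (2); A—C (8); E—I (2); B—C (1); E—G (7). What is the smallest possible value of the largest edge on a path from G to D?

Some routes from G to D:
G → B → E → A → I → D: max(1, 5, 2, 3, 1) = 5
G → B → E → I → D: max(1, 5, 2, 1) = 5
G → I → D: max(1, 1) = 1
G → I → E → B → C → D: max(1, 2, 5, 1, 2) = 5
G → B → C → D: max(1, 1, 2) = 2
G → I → A → E → B → C → D: max(1, 3, 2, 5, 1, 2) = 5
The minimum achievable maximum is 1.

1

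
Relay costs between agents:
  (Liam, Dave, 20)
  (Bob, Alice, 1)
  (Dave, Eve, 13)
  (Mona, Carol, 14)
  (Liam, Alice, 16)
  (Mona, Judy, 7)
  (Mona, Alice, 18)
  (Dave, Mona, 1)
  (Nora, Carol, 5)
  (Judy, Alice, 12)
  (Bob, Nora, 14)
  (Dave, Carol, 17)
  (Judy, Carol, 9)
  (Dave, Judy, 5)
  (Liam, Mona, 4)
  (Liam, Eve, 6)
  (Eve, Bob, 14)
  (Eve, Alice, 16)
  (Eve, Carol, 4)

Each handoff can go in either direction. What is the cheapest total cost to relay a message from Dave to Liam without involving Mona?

A few of the Dave→Liam routes:
Dave-Liam: 20
Dave-Carol-Eve-Liam: 17 + 4 + 6 = 27
Dave-Judy-Carol-Eve-Liam: 5 + 9 + 4 + 6 = 24
Dave-Eve-Liam: 13 + 6 = 19
The minimum is 19.

19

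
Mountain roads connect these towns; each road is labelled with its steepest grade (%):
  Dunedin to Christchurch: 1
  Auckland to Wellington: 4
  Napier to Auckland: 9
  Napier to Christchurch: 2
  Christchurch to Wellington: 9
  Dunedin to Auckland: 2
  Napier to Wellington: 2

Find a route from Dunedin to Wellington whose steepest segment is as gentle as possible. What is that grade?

A few of the Dunedin→Wellington routes:
Dunedin - Christchurch - Napier - Wellington: max(1, 2, 2) = 2
Dunedin - Auckland - Napier - Christchurch - Wellington: max(2, 9, 2, 9) = 9
Dunedin - Auckland - Napier - Wellington: max(2, 9, 2) = 9
Dunedin - Christchurch - Napier - Auckland - Wellington: max(1, 2, 9, 4) = 9
Dunedin - Auckland - Wellington: max(2, 4) = 4
Best route has worst link 2%.

2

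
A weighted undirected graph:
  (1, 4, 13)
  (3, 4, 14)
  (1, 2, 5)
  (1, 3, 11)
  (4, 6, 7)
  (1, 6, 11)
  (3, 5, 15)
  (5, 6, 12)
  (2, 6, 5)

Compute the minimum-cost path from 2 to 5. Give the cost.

Comparing a few candidate routes:
2 → 6 → 5: 5 + 12 = 17
2 → 1 → 3 → 5: 5 + 11 + 15 = 31
2 → 1 → 6 → 5: 5 + 11 + 12 = 28
The minimum is 17.

17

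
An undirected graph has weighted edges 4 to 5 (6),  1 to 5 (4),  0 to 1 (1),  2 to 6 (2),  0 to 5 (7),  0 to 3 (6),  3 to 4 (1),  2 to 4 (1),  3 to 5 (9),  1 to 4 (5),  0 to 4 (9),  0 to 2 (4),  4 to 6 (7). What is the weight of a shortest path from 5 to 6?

Some routes from 5 to 6:
5-1-4-2-6: 4 + 5 + 1 + 2 = 12
5-1-0-2-6: 4 + 1 + 4 + 2 = 11
5-4-2-6: 6 + 1 + 2 = 9
5-0-2-6: 7 + 4 + 2 = 13
Shortest: 9.

9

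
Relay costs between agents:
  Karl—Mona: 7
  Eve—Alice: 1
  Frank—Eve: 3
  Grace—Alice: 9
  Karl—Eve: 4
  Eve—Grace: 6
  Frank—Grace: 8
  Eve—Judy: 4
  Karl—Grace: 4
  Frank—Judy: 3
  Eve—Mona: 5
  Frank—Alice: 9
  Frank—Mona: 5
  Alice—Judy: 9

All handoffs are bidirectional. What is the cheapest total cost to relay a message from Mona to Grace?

A few of the Mona→Grace routes:
Mona-Frank-Grace: 5 + 8 = 13
Mona-Frank-Eve-Grace: 5 + 3 + 6 = 14
Mona-Eve-Karl-Grace: 5 + 4 + 4 = 13
Mona-Karl-Grace: 7 + 4 = 11
Mona-Eve-Grace: 5 + 6 = 11
The minimum is 11.

11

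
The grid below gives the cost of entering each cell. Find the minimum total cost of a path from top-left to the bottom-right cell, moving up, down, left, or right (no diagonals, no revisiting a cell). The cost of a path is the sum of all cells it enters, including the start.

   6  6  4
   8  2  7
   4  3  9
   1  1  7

25

One optimal route is [0,0] → [0,1] → [1,1] → [2,1] → [3,1] → [3,2].
Its cost is 6 + 6 + 2 + 3 + 1 + 7 = 25.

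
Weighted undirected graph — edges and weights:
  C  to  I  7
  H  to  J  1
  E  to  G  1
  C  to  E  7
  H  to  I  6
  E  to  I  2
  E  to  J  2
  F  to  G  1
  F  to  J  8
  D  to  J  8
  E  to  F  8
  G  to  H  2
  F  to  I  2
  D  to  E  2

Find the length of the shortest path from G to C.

8

Some routes from G to C:
G-E-C: 1 + 7 = 8
G-H-J-E-I-C: 2 + 1 + 2 + 2 + 7 = 14
G-F-I-E-C: 1 + 2 + 2 + 7 = 12
G-E-I-C: 1 + 2 + 7 = 10
G-H-J-E-C: 2 + 1 + 2 + 7 = 12
G-F-I-C: 1 + 2 + 7 = 10
Shortest: 8.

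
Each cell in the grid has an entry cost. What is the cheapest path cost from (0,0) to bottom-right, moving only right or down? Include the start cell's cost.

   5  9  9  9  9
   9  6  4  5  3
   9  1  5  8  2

Best path: [0,0]→[0,1]→[1,1]→[1,2]→[1,3]→[1,4]→[2,4]
Cost: 5 + 9 + 6 + 4 + 5 + 3 + 2 = 34
(Top row then right column would cost 46.)

34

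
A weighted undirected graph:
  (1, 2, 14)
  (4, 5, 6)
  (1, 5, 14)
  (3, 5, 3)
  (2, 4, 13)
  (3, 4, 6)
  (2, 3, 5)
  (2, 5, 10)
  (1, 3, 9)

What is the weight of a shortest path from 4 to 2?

11

A few of the 4→2 routes:
4-3-2: 6 + 5 = 11
4-5-3-2: 6 + 3 + 5 = 14
4-2: 13
4-5-2: 6 + 10 = 16
The minimum is 11.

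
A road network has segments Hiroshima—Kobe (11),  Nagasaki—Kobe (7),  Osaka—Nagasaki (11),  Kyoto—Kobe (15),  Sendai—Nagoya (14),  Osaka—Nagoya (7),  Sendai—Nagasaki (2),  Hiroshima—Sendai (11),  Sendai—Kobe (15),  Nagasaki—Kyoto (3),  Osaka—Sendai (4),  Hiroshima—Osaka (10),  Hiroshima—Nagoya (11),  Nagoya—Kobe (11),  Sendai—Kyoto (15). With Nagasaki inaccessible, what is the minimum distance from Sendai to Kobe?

15

Checking several routes:
Sendai - Nagoya - Kobe: 14 + 11 = 25
Sendai - Kyoto - Kobe: 15 + 15 = 30
Sendai - Hiroshima - Kobe: 11 + 11 = 22
Sendai - Osaka - Nagoya - Kobe: 4 + 7 + 11 = 22
Sendai - Osaka - Hiroshima - Kobe: 4 + 10 + 11 = 25
Sendai - Kobe: 15
Shortest: 15 mi.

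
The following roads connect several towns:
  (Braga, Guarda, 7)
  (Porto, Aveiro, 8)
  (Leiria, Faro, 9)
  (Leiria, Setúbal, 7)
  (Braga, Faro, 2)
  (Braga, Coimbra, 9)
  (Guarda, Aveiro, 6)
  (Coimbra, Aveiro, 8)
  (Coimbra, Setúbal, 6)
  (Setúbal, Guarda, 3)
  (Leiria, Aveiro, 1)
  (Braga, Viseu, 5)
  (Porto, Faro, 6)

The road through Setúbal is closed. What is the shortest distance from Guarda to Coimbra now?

14

Routes from Guarda to Coimbra avoiding Setúbal:
Guarda→Aveiro→Coimbra: 6 + 8 = 14
Guarda→Aveiro→Leiria→Faro→Braga→Coimbra: 6 + 1 + 9 + 2 + 9 = 27
Guarda→Braga→Coimbra: 7 + 9 = 16
Guarda→Aveiro→Porto→Faro→Braga→Coimbra: 6 + 8 + 6 + 2 + 9 = 31
Guarda→Braga→Faro→Leiria→Aveiro→Coimbra: 7 + 2 + 9 + 1 + 8 = 27
Guarda→Braga→Faro→Porto→Aveiro→Coimbra: 7 + 2 + 6 + 8 + 8 = 31
Best route has total 14.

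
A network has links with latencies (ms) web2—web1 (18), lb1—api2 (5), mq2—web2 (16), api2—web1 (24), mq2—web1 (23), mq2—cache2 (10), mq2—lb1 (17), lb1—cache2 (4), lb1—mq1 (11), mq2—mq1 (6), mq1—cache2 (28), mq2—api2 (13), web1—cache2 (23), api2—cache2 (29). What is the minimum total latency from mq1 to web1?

29

Checking several routes:
mq1-mq2-web2-web1: 6 + 16 + 18 = 40
mq1-mq2-cache2-web1: 6 + 10 + 23 = 39
mq1-lb1-cache2-web1: 11 + 4 + 23 = 38
mq1-lb1-api2-web1: 11 + 5 + 24 = 40
mq1-mq2-web1: 6 + 23 = 29
Shortest: 29 ms.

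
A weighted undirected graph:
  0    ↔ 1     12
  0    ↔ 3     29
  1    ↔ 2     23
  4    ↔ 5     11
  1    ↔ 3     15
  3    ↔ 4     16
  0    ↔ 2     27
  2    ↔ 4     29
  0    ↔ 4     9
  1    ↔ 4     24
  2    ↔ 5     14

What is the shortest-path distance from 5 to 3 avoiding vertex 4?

52

Paths from 5 to 3 avoiding 4:
5 -> 2 -> 1 -> 3: 14 + 23 + 15 = 52
5 -> 2 -> 0 -> 1 -> 3: 14 + 27 + 12 + 15 = 68
5 -> 2 -> 0 -> 3: 14 + 27 + 29 = 70
5 -> 2 -> 1 -> 0 -> 3: 14 + 23 + 12 + 29 = 78
Best route has total 52.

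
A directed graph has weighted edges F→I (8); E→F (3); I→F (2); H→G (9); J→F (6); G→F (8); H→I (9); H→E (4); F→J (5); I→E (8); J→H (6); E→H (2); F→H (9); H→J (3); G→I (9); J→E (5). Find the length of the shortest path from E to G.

11

Paths from E to G:
E -> H -> G: 2 + 9 = 11
E -> F -> J -> H -> G: 3 + 5 + 6 + 9 = 23
E -> F -> H -> G: 3 + 9 + 9 = 21
The minimum is 11.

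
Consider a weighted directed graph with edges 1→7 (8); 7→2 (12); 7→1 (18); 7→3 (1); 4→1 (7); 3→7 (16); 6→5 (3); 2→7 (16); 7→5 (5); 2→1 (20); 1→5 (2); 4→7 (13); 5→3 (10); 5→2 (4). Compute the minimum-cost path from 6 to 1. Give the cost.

Candidate routes:
6 → 5 → 2 → 1: 3 + 4 + 20 = 27
6 → 5 → 2 → 7 → 1: 3 + 4 + 16 + 18 = 41
6 → 5 → 3 → 7 → 1: 3 + 10 + 16 + 18 = 47
6 → 5 → 3 → 7 → 2 → 1: 3 + 10 + 16 + 12 + 20 = 61
The minimum is 27.

27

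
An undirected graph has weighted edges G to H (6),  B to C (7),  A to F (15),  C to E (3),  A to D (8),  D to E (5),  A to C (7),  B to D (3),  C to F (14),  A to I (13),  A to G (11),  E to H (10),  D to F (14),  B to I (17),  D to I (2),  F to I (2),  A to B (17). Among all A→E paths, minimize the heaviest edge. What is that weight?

Comparing a few candidate routes:
A→C→E: max(7, 3) = 7
A→C→B→D→E: max(7, 7, 3, 5) = 7
A→D→B→C→E: max(8, 3, 7, 3) = 8
A→D→E: max(8, 5) = 8
Best route has worst link 7.

7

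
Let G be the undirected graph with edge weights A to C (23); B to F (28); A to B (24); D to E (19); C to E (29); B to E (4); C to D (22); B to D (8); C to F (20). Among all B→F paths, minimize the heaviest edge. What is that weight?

22

Checking several routes:
B -> F: max(28) = 28
B -> A -> C -> F: max(24, 23, 20) = 24
B -> D -> C -> F: max(8, 22, 20) = 22
B -> E -> D -> C -> F: max(4, 19, 22, 20) = 22
Smallest bottleneck: 22.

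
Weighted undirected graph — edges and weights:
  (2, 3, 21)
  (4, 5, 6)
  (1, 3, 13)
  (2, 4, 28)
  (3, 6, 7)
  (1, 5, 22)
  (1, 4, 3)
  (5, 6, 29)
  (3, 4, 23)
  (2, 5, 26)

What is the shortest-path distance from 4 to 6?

Checking several routes:
4 → 3 → 6: 23 + 7 = 30
4 → 5 → 1 → 3 → 6: 6 + 22 + 13 + 7 = 48
4 → 5 → 6: 6 + 29 = 35
4 → 1 → 3 → 6: 3 + 13 + 7 = 23
Shortest: 23.

23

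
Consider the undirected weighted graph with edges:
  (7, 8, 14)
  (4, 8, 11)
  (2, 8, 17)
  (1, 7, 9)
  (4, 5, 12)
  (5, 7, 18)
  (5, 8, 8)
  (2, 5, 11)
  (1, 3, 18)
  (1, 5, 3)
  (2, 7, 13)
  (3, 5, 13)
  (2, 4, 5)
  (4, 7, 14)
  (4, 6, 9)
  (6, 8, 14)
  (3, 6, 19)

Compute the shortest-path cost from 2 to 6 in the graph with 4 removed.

Some routes from 2 to 6 avoiding 4:
2-5-8-6: 11 + 8 + 14 = 33
2-5-3-6: 11 + 13 + 19 = 43
2-8-6: 17 + 14 = 31
2-7-1-5-8-6: 13 + 9 + 3 + 8 + 14 = 47
2-7-8-6: 13 + 14 + 14 = 41
The minimum is 31.

31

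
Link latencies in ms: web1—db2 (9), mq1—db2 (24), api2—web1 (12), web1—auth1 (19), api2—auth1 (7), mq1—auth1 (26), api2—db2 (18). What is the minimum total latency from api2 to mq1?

Routes from api2 to mq1:
api2 - auth1 - web1 - db2 - mq1: 7 + 19 + 9 + 24 = 59
api2 - web1 - db2 - mq1: 12 + 9 + 24 = 45
api2 - db2 - mq1: 18 + 24 = 42
api2 - auth1 - mq1: 7 + 26 = 33
api2 - db2 - web1 - auth1 - mq1: 18 + 9 + 19 + 26 = 72
api2 - web1 - auth1 - mq1: 12 + 19 + 26 = 57
The minimum is 33 ms.

33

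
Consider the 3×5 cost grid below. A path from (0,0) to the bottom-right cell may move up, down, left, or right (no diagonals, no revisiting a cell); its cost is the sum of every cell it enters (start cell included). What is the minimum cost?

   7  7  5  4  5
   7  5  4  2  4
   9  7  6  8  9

38

Take [0,0]→[0,1]→[0,2]→[0,3]→[1,3]→[1,4]→[2,4] for a total of 7 + 7 + 5 + 4 + 2 + 4 + 9 = 38.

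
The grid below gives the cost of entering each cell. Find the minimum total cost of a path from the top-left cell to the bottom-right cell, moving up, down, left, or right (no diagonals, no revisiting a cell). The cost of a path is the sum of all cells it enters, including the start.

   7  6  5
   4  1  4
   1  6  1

Cheapest: r0c0→r1c0→r1c1→r1c2→r2c2
  7 + 4 + 1 + 4 + 1 = 17

17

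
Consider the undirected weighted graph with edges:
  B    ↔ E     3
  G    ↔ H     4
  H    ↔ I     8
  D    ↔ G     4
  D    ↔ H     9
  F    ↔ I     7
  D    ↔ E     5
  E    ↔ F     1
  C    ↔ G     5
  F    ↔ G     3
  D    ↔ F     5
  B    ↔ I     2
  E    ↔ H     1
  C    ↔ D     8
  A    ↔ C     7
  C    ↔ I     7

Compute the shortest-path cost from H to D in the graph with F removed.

6

Comparing a few candidate routes:
H - E - B - I - C - D: 1 + 3 + 2 + 7 + 8 = 21
H - G - C - D: 4 + 5 + 8 = 17
H - D: 9
H - I - B - E - D: 8 + 2 + 3 + 5 = 18
H - E - D: 1 + 5 = 6
H - G - D: 4 + 4 = 8
The minimum is 6.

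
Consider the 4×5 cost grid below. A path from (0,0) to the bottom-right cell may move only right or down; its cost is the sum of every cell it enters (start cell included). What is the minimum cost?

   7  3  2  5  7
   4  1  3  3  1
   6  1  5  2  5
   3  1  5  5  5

Take [0,0] → [0,1] → [1,1] → [1,2] → [1,3] → [1,4] → [2,4] → [3,4] for a total of 7 + 3 + 1 + 3 + 3 + 1 + 5 + 5 = 28.

28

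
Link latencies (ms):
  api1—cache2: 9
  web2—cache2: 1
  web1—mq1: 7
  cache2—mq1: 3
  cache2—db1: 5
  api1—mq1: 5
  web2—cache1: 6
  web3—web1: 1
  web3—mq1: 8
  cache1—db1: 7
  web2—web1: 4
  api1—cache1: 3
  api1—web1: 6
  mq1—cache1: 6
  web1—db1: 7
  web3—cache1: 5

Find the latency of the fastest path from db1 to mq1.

A few of the db1→mq1 routes:
db1→web1→mq1: 7 + 7 = 14
db1→cache1→api1→mq1: 7 + 3 + 5 = 15
db1→web1→web2→cache2→mq1: 7 + 4 + 1 + 3 = 15
db1→cache1→mq1: 7 + 6 = 13
db1→cache2→mq1: 5 + 3 = 8
Shortest: 8 ms.

8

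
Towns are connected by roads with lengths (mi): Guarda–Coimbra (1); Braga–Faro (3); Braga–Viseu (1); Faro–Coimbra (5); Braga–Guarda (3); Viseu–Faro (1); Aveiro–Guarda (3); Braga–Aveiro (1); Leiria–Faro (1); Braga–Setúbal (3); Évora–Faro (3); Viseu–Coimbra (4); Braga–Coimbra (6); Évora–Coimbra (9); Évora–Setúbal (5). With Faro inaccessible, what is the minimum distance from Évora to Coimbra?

9

Comparing a few candidate routes:
Évora-Setúbal-Braga-Viseu-Coimbra: 5 + 3 + 1 + 4 = 13
Évora-Coimbra: 9
Évora-Setúbal-Braga-Guarda-Coimbra: 5 + 3 + 3 + 1 = 12
Évora-Setúbal-Braga-Aveiro-Guarda-Coimbra: 5 + 3 + 1 + 3 + 1 = 13
Shortest: 9 mi.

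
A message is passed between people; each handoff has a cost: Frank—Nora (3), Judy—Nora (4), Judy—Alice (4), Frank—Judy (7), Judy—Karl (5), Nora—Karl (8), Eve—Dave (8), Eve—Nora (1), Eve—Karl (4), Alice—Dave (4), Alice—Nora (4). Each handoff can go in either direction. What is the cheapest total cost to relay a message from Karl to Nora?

Checking several routes:
Karl -> Judy -> Alice -> Nora: 5 + 4 + 4 = 13
Karl -> Judy -> Frank -> Nora: 5 + 7 + 3 = 15
Karl -> Eve -> Nora: 4 + 1 = 5
Karl -> Judy -> Nora: 5 + 4 = 9
Karl -> Nora: 8
Shortest: 5.

5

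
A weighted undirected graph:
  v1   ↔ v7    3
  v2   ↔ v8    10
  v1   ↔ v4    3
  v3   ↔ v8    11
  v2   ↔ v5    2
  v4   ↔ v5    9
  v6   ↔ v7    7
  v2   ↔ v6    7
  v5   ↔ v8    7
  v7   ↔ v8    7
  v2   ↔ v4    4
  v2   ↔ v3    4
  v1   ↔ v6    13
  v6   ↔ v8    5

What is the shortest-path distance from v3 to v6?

Some routes from v3 to v6:
v3 → v2 → v8 → v6: 4 + 10 + 5 = 19
v3 → v2 → v5 → v8 → v6: 4 + 2 + 7 + 5 = 18
v3 → v8 → v6: 11 + 5 = 16
v3 → v2 → v6: 4 + 7 = 11
Best route has total 11.

11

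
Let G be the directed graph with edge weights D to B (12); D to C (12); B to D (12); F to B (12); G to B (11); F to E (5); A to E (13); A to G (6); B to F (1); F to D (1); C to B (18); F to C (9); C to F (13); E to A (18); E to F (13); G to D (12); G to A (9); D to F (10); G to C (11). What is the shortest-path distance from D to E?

Paths from D to E:
D - C - F - E: 12 + 13 + 5 = 30
D - C - B - F - E: 12 + 18 + 1 + 5 = 36
D - B - F - E: 12 + 1 + 5 = 18
D - F - E: 10 + 5 = 15
Best route has total 15.

15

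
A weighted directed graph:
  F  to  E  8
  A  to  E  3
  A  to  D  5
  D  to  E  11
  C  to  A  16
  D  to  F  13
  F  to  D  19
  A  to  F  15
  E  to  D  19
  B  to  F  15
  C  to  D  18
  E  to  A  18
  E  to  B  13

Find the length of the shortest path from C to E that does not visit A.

29

Paths from C to E avoiding A:
C - D - F - E: 18 + 13 + 8 = 39
C - D - E: 18 + 11 = 29
Best route has total 29.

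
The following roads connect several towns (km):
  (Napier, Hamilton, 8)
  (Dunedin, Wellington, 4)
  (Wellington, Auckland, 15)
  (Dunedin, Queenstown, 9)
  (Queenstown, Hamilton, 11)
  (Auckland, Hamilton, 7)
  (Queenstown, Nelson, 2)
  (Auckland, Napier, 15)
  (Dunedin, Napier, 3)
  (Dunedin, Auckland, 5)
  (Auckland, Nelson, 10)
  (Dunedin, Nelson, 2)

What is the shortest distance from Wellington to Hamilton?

Checking several routes:
Wellington -> Dunedin -> Auckland -> Hamilton: 4 + 5 + 7 = 16
Wellington -> Dunedin -> Nelson -> Queenstown -> Hamilton: 4 + 2 + 2 + 11 = 19
Wellington -> Dunedin -> Nelson -> Auckland -> Hamilton: 4 + 2 + 10 + 7 = 23
Wellington -> Dunedin -> Napier -> Hamilton: 4 + 3 + 8 = 15
Wellington -> Auckland -> Hamilton: 15 + 7 = 22
The minimum is 15 km.

15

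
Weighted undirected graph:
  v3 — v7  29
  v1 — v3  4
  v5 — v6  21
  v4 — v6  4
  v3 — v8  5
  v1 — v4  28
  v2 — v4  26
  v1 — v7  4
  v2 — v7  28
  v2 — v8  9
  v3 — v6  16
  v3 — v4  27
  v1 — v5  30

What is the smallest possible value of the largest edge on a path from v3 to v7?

A few of the v3→v7 routes:
v3 → v8 → v2 → v7: max(5, 9, 28) = 28
v3 → v1 → v7: max(4, 4) = 4
v3 → v4 → v2 → v7: max(27, 26, 28) = 28
v3 → v8 → v2 → v4 → v1 → v7: max(5, 9, 26, 28, 4) = 28
v3 → v1 → v4 → v2 → v7: max(4, 28, 26, 28) = 28
v3 → v4 → v1 → v7: max(27, 28, 4) = 28
Best route has worst link 4.

4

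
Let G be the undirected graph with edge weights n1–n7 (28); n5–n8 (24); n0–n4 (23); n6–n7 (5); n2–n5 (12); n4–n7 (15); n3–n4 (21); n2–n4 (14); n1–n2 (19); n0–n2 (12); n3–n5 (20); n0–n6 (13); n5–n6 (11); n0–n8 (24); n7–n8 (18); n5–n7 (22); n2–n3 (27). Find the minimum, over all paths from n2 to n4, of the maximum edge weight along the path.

14

A few of the n2→n4 routes:
n2 → n4: max(14) = 14
n2 → n5 → n6 → n7 → n4: max(12, 11, 5, 15) = 15
n2 → n0 → n6 → n7 → n4: max(12, 13, 5, 15) = 15
The minimum achievable maximum is 14.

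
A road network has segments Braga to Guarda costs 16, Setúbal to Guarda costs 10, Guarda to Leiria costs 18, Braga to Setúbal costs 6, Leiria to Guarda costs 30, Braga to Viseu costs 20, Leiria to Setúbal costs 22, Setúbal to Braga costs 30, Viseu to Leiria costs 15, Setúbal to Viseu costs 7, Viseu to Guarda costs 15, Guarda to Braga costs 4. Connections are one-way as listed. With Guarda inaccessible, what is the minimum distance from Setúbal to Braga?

Routes from Setúbal to Braga avoiding Guarda:
Setúbal→Braga: 30
Shortest: 30.

30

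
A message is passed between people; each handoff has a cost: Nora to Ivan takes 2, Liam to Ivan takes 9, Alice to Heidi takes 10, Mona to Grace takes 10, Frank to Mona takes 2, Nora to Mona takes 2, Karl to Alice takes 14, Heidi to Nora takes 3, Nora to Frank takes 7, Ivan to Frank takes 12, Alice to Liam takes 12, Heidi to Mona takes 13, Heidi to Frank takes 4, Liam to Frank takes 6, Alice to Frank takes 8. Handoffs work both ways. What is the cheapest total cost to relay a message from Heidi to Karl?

Some routes from Heidi to Karl:
Heidi → Nora → Mona → Frank → Alice → Karl: 3 + 2 + 2 + 8 + 14 = 29
Heidi → Frank → Alice → Karl: 4 + 8 + 14 = 26
Heidi → Alice → Karl: 10 + 14 = 24
Heidi → Nora → Frank → Alice → Karl: 3 + 7 + 8 + 14 = 32
The minimum is 24.

24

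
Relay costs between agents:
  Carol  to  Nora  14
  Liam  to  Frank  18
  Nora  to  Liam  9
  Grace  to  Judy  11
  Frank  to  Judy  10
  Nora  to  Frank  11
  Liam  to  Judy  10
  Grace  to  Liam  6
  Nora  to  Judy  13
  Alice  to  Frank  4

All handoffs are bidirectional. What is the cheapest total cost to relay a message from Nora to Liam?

A few of the Nora→Liam routes:
Nora - Judy - Liam: 13 + 10 = 23
Nora - Judy - Grace - Liam: 13 + 11 + 6 = 30
Nora - Liam: 9
Nora - Frank - Judy - Grace - Liam: 11 + 10 + 11 + 6 = 38
Nora - Frank - Liam: 11 + 18 = 29
Nora - Frank - Judy - Liam: 11 + 10 + 10 = 31
The minimum is 9.

9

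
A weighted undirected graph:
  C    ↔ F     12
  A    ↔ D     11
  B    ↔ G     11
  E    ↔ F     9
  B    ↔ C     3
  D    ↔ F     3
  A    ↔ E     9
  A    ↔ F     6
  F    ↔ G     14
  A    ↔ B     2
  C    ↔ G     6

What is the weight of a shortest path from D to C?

Comparing a few candidate routes:
D → F → C: 3 + 12 = 15
D → F → A → B → C: 3 + 6 + 2 + 3 = 14
D → A → B → C: 11 + 2 + 3 = 16
The minimum is 14.

14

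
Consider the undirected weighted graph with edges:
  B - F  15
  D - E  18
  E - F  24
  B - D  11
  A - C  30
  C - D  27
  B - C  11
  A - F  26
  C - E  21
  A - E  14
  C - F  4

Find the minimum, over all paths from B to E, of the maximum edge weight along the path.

Checking several routes:
B → C → E: max(11, 21) = 21
B → F → E: max(15, 24) = 24
B → F → C → E: max(15, 4, 21) = 21
B → C → F → E: max(11, 4, 24) = 24
B → C → F → A → E: max(11, 4, 26, 14) = 26
B → D → E: max(11, 18) = 18
Best route has worst link 18.

18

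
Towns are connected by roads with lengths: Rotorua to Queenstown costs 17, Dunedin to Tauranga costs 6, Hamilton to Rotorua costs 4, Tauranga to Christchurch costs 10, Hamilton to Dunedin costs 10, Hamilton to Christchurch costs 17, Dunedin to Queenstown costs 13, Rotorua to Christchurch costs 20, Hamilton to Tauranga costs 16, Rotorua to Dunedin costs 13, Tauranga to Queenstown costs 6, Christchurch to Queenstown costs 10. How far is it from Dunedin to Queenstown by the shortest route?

12

Some routes from Dunedin to Queenstown:
Dunedin→Hamilton→Tauranga→Queenstown: 10 + 16 + 6 = 32
Dunedin→Hamilton→Rotorua→Queenstown: 10 + 4 + 17 = 31
Dunedin→Rotorua→Queenstown: 13 + 17 = 30
Dunedin→Queenstown: 13
Dunedin→Tauranga→Christchurch→Queenstown: 6 + 10 + 10 = 26
Dunedin→Tauranga→Queenstown: 6 + 6 = 12
Best route has total 12.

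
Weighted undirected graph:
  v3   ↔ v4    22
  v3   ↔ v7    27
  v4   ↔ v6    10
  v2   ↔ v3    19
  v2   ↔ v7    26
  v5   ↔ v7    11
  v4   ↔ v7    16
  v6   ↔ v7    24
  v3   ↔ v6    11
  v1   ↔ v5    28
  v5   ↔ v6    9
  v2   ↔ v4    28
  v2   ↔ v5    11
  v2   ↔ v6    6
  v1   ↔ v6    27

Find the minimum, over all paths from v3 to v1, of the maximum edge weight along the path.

27

Checking several routes:
v3→v4→v7→v6→v1: max(22, 16, 24, 27) = 27
v3→v4→v7→v2→v6→v1: max(22, 16, 26, 6, 27) = 27
v3→v4→v7→v5→v6→v1: max(22, 16, 11, 9, 27) = 27
v3→v4→v7→v2→v5→v6→v1: max(22, 16, 26, 11, 9, 27) = 27
The minimum achievable maximum is 27.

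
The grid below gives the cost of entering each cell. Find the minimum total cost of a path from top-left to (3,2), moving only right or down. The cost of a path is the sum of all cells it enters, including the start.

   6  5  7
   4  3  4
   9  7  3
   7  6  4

24

Cheapest: [0,0]→[1,0]→[1,1]→[1,2]→[2,2]→[3,2]
  6 + 4 + 3 + 4 + 3 + 4 = 24
For comparison, the top-then-right route costs 29.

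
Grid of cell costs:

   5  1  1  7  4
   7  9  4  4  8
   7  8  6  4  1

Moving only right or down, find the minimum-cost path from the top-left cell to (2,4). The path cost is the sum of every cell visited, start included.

20

Cheapest: r0c0 -> r0c1 -> r0c2 -> r1c2 -> r1c3 -> r2c3 -> r2c4
  5 + 1 + 1 + 4 + 4 + 4 + 1 = 20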